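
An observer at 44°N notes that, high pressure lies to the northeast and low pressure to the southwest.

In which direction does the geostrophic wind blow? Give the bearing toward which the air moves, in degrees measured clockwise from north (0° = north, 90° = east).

315°

The pressure-gradient force points toward the southwest (bearing 225°).
Geostrophic balance: in the Northern Hemisphere the Coriolis force deflects motion to the right, so the geostrophic wind blows 90° to the right of the pressure-gradient force (low pressure on the left).
Rotating 225° by 90° clockwise gives 315° — the wind blows toward the northwest.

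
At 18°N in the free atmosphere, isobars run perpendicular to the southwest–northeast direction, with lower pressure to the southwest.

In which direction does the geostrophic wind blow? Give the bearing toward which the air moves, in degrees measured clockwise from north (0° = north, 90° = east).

315°

The pressure-gradient force points toward the southwest (bearing 225°).
Geostrophic balance: in the Northern Hemisphere the Coriolis force deflects motion to the right, so the geostrophic wind blows 90° to the right of the pressure-gradient force (low pressure on the left).
Rotating 225° by 90° clockwise gives 315° — the wind blows toward the northwest.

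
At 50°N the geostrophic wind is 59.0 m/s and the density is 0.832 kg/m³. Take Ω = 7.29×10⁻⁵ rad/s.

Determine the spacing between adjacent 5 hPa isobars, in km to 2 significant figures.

91 km

Coriolis parameter at 50°N:
f = 2Ω sin φ = 2 × 7.29×10⁻⁵ × sin 50° = 1.12×10⁻⁴ s⁻¹
Geostrophic balance rearranged: |∂P/∂n| = f ρ V_g
|∂P/∂n| = 1.12×10⁻⁴ × 0.832 × 59.0 = 5.48×10⁻³ Pa/m
Isobar spacing: Δn = ΔP/|∂P/∂n| = 500 Pa / 5.48×10⁻³ Pa/m = 91198 m ≈ 91 km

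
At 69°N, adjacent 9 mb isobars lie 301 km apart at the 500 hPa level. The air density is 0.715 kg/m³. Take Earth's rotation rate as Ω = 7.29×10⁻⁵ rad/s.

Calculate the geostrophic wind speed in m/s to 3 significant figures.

30.7 m/s

Coriolis parameter at 69°N:
f = 2Ω sin φ = 2 × 7.29×10⁻⁵ × sin 69° = 1.36×10⁻⁴ s⁻¹
Pressure gradient: |∂P/∂n| = 900 Pa / 301000 m = 2.99×10⁻³ Pa/m
Geostrophic balance (pressure-gradient force = Coriolis force):
V_g = (1/(fρ)) |∂P/∂n| = 2.99×10⁻³ / (1.36×10⁻⁴ × 0.715) = 30.7 m/s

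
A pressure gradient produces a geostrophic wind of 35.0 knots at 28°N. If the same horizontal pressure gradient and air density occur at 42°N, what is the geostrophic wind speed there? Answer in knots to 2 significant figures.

With the same pressure gradient and density, V_g ∝ 1/f ∝ 1/sin φ.
V₂ = V₁ · sin φ₁ / sin φ₂ = 35.0 × sin 28° / sin 42°
V₂ = 35.0 × 0.4695/0.6691 = 25 knots

25 knots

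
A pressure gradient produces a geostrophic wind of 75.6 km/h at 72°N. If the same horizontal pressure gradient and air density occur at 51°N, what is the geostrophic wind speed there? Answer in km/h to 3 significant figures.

With the same pressure gradient and density, V_g ∝ 1/f ∝ 1/sin φ.
V₂ = V₁ · sin φ₁ / sin φ₂ = 75.6 × sin 72° / sin 51°
V₂ = 75.6 × 0.9511/0.7771 = 92.5 km/h

92.5 km/h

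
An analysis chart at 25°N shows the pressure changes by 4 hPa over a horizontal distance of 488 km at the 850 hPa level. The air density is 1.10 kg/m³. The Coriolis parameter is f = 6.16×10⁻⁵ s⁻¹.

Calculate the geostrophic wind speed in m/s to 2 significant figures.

Pressure gradient: |∂P/∂n| = 400 Pa / 488000 m = 8.20×10⁻⁴ Pa/m
Geostrophic balance (pressure-gradient force = Coriolis force):
V_g = (1/(fρ)) |∂P/∂n| = 8.20×10⁻⁴ / (6.16×10⁻⁵ × 1.10) = 12.1 m/s

12 m/s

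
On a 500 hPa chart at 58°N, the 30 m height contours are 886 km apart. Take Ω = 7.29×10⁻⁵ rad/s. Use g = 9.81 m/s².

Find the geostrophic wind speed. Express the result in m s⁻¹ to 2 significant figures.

Coriolis parameter at 58°N:
f = 2Ω sin φ = 2 × 7.29×10⁻⁵ × sin 58° = 1.24×10⁻⁴ s⁻¹
Height gradient: |∂Z/∂n| = 30 m / 886000 m = 3.39×10⁻⁵
On a pressure surface, geostrophic balance gives V_g = (g/f)|∂Z/∂n|:
V_g = 9.81 × 3.39×10⁻⁵ / 1.24×10⁻⁴ = 2.69 m/s

2.7 m s⁻¹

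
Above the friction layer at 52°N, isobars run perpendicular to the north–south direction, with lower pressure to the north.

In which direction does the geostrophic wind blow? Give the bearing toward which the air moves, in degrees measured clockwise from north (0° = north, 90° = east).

The pressure-gradient force points toward the north (bearing 000°).
Geostrophic balance: in the Northern Hemisphere the Coriolis force deflects motion to the right, so the geostrophic wind blows 90° to the right of the pressure-gradient force (low pressure on the left).
Rotating 000° by 90° clockwise gives 090° — the wind blows toward the east.

090°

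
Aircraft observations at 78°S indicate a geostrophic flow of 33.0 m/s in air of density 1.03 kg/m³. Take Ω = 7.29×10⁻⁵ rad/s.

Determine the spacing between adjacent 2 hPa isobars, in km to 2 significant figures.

Coriolis parameter at 78°S:
f = 2Ω sin φ = 2 × 7.29×10⁻⁵ × sin 78° = 1.43×10⁻⁴ s⁻¹
Geostrophic balance rearranged: |∂P/∂n| = f ρ V_g
|∂P/∂n| = 1.43×10⁻⁴ × 1.03 × 33.0 = 4.85×10⁻³ Pa/m
Isobar spacing: Δn = ΔP/|∂P/∂n| = 200 Pa / 4.85×10⁻³ Pa/m = 41259 m ≈ 41 km

41 km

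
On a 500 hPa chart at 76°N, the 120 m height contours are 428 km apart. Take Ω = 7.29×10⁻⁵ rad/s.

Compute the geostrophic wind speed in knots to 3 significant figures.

37.8 knots

Coriolis parameter at 76°N:
f = 2Ω sin φ = 2 × 7.29×10⁻⁵ × sin 76° = 1.41×10⁻⁴ s⁻¹
Height gradient: |∂Z/∂n| = 120 m / 428000 m = 2.80×10⁻⁴
On a pressure surface, geostrophic balance gives V_g = (g/f)|∂Z/∂n|:
V_g = 9.81 × 2.80×10⁻⁴ / 1.41×10⁻⁴ = 19.4 m/s
Converting: 19.4 m/s × 1.944 = 37.8 knots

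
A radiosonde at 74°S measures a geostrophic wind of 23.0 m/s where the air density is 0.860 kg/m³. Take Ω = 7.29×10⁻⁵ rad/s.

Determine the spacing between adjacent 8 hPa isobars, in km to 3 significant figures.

289 km

Coriolis parameter at 74°S:
f = 2Ω sin φ = 2 × 7.29×10⁻⁵ × sin 74° = 1.40×10⁻⁴ s⁻¹
Geostrophic balance rearranged: |∂P/∂n| = f ρ V_g
|∂P/∂n| = 1.40×10⁻⁴ × 0.860 × 23.0 = 2.77×10⁻³ Pa/m
Isobar spacing: Δn = ΔP/|∂P/∂n| = 800 Pa / 2.77×10⁻³ Pa/m = 288579 m ≈ 289 km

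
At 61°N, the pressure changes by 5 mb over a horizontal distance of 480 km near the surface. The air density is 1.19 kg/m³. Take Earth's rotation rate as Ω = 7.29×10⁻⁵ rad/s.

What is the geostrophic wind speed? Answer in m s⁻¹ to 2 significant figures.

Coriolis parameter at 61°N:
f = 2Ω sin φ = 2 × 7.29×10⁻⁵ × sin 61° = 1.28×10⁻⁴ s⁻¹
Pressure gradient: |∂P/∂n| = 500 Pa / 480000 m = 1.04×10⁻³ Pa/m
Geostrophic balance (pressure-gradient force = Coriolis force):
V_g = (1/(fρ)) |∂P/∂n| = 1.04×10⁻³ / (1.28×10⁻⁴ × 1.19) = 6.86 m/s

6.9 m s⁻¹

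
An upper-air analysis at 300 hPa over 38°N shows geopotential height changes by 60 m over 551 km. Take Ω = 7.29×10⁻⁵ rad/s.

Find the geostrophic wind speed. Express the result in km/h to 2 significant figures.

43 km/h

Coriolis parameter at 38°N:
f = 2Ω sin φ = 2 × 7.29×10⁻⁵ × sin 38° = 8.98×10⁻⁵ s⁻¹
Height gradient: |∂Z/∂n| = 60 m / 551000 m = 1.09×10⁻⁴
On a pressure surface, geostrophic balance gives V_g = (g/f)|∂Z/∂n|:
V_g = 9.81 × 1.09×10⁻⁴ / 8.98×10⁻⁵ = 11.9 m/s
Converting: 11.9 m/s × 3.6 = 43 km/h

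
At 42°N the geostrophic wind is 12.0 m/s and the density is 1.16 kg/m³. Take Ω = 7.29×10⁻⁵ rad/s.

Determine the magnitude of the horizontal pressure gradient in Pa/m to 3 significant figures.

Coriolis parameter at 42°N:
f = 2Ω sin φ = 2 × 7.29×10⁻⁵ × sin 42° = 9.76×10⁻⁵ s⁻¹
Geostrophic balance rearranged: |∂P/∂n| = f ρ V_g
|∂P/∂n| = 9.76×10⁻⁵ × 1.16 × 12.0 = 1.36×10⁻³ Pa/m

1.36×10⁻³ Pa/m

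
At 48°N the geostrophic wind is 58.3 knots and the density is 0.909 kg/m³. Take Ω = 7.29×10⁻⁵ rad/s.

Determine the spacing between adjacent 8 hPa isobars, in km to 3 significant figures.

Coriolis parameter at 48°N:
f = 2Ω sin φ = 2 × 7.29×10⁻⁵ × sin 48° = 1.08×10⁻⁴ s⁻¹
Wind speed in SI: 58.3 knots = 30.0 m/s
Geostrophic balance rearranged: |∂P/∂n| = f ρ V_g
|∂P/∂n| = 1.08×10⁻⁴ × 0.909 × 30.0 = 2.95×10⁻³ Pa/m
Isobar spacing: Δn = ΔP/|∂P/∂n| = 800 Pa / 2.95×10⁻³ Pa/m = 270825 m ≈ 271 km

271 km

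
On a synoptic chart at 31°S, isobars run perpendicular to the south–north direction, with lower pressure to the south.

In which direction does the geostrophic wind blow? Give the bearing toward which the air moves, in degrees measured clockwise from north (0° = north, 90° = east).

The pressure-gradient force points toward the south (bearing 180°).
Geostrophic balance: in the Southern Hemisphere the Coriolis force deflects motion to the left, so the geostrophic wind blows 90° to the left of the pressure-gradient force (low pressure on the right).
Rotating 180° by 90° counterclockwise gives 090° — the wind blows toward the east.

090°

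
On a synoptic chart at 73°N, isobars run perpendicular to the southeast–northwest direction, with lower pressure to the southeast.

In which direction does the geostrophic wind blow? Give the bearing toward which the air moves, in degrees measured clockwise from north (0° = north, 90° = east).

225°

The pressure-gradient force points toward the southeast (bearing 135°).
Geostrophic balance: in the Northern Hemisphere the Coriolis force deflects motion to the right, so the geostrophic wind blows 90° to the right of the pressure-gradient force (low pressure on the left).
Rotating 135° by 90° clockwise gives 225° — the wind blows toward the southwest.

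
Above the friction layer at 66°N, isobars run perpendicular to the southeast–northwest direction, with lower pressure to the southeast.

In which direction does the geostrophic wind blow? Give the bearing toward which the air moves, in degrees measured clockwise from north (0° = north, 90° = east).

The pressure-gradient force points toward the southeast (bearing 135°).
Geostrophic balance: in the Northern Hemisphere the Coriolis force deflects motion to the right, so the geostrophic wind blows 90° to the right of the pressure-gradient force (low pressure on the left).
Rotating 135° by 90° clockwise gives 225° — the wind blows toward the southwest.

225°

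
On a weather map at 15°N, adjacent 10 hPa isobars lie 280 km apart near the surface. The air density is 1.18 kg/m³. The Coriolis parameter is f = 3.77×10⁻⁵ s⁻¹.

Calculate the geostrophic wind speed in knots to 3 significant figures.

Pressure gradient: |∂P/∂n| = 1000 Pa / 280000 m = 3.57×10⁻³ Pa/m
Geostrophic balance (pressure-gradient force = Coriolis force):
V_g = (1/(fρ)) |∂P/∂n| = 3.57×10⁻³ / (3.77×10⁻⁵ × 1.18) = 80.3 m/s
Converting: 80.3 m/s × 1.944 = 156 knots

156 knots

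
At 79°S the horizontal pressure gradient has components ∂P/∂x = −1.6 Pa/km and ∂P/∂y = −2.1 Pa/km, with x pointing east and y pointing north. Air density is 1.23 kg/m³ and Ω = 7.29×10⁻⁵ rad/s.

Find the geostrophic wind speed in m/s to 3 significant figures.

Coriolis parameter at 79°S:
f = 2Ω sin φ = 2 × 7.29×10⁻⁵ × sin 79° = 1.43×10⁻⁴ s⁻¹
In the Southern Hemisphere f is negative: f = −1.43×10⁻⁴ s⁻¹.
Component geostrophic relations (x east, y north):
u_g = −(1/(fρ)) ∂P/∂y,  v_g = (1/(fρ)) ∂P/∂x
u_g = −(−2.1×10⁻³)/(−1.43×10⁻⁴ × 1.23) = −11.9 m/s;  v_g = (−1.6×10⁻³)/(−1.43×10⁻⁴ × 1.23) = 9.09 m/s
|V_g| = √(u_g² + v_g²) = 15.0 m/s

15.0 m/s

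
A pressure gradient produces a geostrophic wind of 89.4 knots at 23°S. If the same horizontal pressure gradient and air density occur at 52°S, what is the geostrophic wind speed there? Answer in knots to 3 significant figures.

44.3 knots

With the same pressure gradient and density, V_g ∝ 1/f ∝ 1/sin φ.
V₂ = V₁ · sin φ₁ / sin φ₂ = 89.4 × sin 23° / sin 52°
V₂ = 89.4 × 0.3907/0.7880 = 44.3 knots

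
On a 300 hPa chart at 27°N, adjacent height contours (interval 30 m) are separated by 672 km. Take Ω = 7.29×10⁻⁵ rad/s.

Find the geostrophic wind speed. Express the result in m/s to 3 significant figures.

Coriolis parameter at 27°N:
f = 2Ω sin φ = 2 × 7.29×10⁻⁵ × sin 27° = 6.62×10⁻⁵ s⁻¹
Height gradient: |∂Z/∂n| = 30 m / 672000 m = 4.46×10⁻⁵
On a pressure surface, geostrophic balance gives V_g = (g/f)|∂Z/∂n|:
V_g = 9.81 × 4.46×10⁻⁵ / 6.62×10⁻⁵ = 6.62 m/s

6.62 m/s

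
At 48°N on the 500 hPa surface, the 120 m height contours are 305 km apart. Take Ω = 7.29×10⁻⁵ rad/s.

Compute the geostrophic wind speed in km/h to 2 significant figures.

Coriolis parameter at 48°N:
f = 2Ω sin φ = 2 × 7.29×10⁻⁵ × sin 48° = 1.08×10⁻⁴ s⁻¹
Height gradient: |∂Z/∂n| = 120 m / 305000 m = 3.93×10⁻⁴
On a pressure surface, geostrophic balance gives V_g = (g/f)|∂Z/∂n|:
V_g = 9.81 × 3.93×10⁻⁴ / 1.08×10⁻⁴ = 35.6 m/s
Converting: 35.6 m/s × 3.6 = 130 km/h

130 km/h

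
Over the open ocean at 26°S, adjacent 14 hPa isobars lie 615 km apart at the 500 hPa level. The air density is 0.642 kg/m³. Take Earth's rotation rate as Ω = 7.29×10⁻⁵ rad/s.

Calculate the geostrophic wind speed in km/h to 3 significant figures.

200 km/h

Coriolis parameter at 26°S:
f = 2Ω sin φ = 2 × 7.29×10⁻⁵ × sin 26° = 6.39×10⁻⁵ s⁻¹
Pressure gradient: |∂P/∂n| = 1400 Pa / 615000 m = 2.28×10⁻³ Pa/m
Geostrophic balance (pressure-gradient force = Coriolis force):
V_g = (1/(fρ)) |∂P/∂n| = 2.28×10⁻³ / (6.39×10⁻⁵ × 0.642) = 55.5 m/s
Converting: 55.5 m/s × 3.6 = 200 km/h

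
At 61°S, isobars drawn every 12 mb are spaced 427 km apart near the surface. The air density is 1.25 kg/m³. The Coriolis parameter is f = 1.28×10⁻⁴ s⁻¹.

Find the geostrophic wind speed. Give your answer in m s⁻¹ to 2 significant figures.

18 m s⁻¹

Pressure gradient: |∂P/∂n| = 1200 Pa / 427000 m = 2.81×10⁻³ Pa/m
Geostrophic balance (pressure-gradient force = Coriolis force):
V_g = (1/(fρ)) |∂P/∂n| = 2.81×10⁻³ / (1.28×10⁻⁴ × 1.25) = 17.6 m/s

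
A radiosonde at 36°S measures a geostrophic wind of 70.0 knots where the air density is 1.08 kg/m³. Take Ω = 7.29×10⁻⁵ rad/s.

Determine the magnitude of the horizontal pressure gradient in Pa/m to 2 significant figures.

3.3×10⁻³ Pa/m

Coriolis parameter at 36°S:
f = 2Ω sin φ = 2 × 7.29×10⁻⁵ × sin 36° = 8.57×10⁻⁵ s⁻¹
Wind speed in SI: 70.0 knots = 36.0 m/s
Geostrophic balance rearranged: |∂P/∂n| = f ρ V_g
|∂P/∂n| = 8.57×10⁻⁵ × 1.08 × 36.0 = 3.33×10⁻³ Pa/m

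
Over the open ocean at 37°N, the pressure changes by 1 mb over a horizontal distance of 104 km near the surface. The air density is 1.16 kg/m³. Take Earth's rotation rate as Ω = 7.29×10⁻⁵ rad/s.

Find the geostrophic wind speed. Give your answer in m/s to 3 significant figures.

9.45 m/s

Coriolis parameter at 37°N:
f = 2Ω sin φ = 2 × 7.29×10⁻⁵ × sin 37° = 8.77×10⁻⁵ s⁻¹
Pressure gradient: |∂P/∂n| = 100 Pa / 104000 m = 9.62×10⁻⁴ Pa/m
Geostrophic balance (pressure-gradient force = Coriolis force):
V_g = (1/(fρ)) |∂P/∂n| = 9.62×10⁻⁴ / (8.77×10⁻⁵ × 1.16) = 9.45 m/s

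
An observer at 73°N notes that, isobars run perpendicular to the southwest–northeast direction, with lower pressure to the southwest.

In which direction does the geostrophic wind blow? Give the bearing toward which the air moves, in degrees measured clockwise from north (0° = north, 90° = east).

The pressure-gradient force points toward the southwest (bearing 225°).
Geostrophic balance: in the Northern Hemisphere the Coriolis force deflects motion to the right, so the geostrophic wind blows 90° to the right of the pressure-gradient force (low pressure on the left).
Rotating 225° by 90° clockwise gives 315° — the wind blows toward the northwest.

315°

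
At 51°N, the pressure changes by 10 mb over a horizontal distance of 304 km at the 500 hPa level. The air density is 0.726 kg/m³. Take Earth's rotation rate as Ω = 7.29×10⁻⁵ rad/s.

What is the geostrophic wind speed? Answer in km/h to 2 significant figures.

140 km/h

Coriolis parameter at 51°N:
f = 2Ω sin φ = 2 × 7.29×10⁻⁵ × sin 51° = 1.13×10⁻⁴ s⁻¹
Pressure gradient: |∂P/∂n| = 1000 Pa / 304000 m = 3.29×10⁻³ Pa/m
Geostrophic balance (pressure-gradient force = Coriolis force):
V_g = (1/(fρ)) |∂P/∂n| = 3.29×10⁻³ / (1.13×10⁻⁴ × 0.726) = 40.0 m/s
Converting: 40.0 m/s × 3.6 = 140 km/h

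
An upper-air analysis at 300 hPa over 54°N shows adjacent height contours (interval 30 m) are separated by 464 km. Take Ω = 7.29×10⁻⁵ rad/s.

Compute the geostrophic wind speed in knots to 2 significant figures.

Coriolis parameter at 54°N:
f = 2Ω sin φ = 2 × 7.29×10⁻⁵ × sin 54° = 1.18×10⁻⁴ s⁻¹
Height gradient: |∂Z/∂n| = 30 m / 464000 m = 6.47×10⁻⁵
On a pressure surface, geostrophic balance gives V_g = (g/f)|∂Z/∂n|:
V_g = 9.81 × 6.47×10⁻⁵ / 1.18×10⁻⁴ = 5.38 m/s
Converting: 5.38 m/s × 1.944 = 10 knots

10 knots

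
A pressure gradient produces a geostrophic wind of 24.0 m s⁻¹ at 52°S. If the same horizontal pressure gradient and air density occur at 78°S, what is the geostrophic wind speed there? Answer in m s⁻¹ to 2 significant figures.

19 m s⁻¹

With the same pressure gradient and density, V_g ∝ 1/f ∝ 1/sin φ.
V₂ = V₁ · sin φ₁ / sin φ₂ = 24.0 × sin 52° / sin 78°
V₂ = 24.0 × 0.7880/0.9781 = 19 m s⁻¹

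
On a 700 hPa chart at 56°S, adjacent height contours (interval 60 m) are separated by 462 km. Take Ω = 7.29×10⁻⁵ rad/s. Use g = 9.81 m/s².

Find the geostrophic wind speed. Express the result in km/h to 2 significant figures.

38 km/h

Coriolis parameter at 56°S:
f = 2Ω sin φ = 2 × 7.29×10⁻⁵ × sin 56° = 1.21×10⁻⁴ s⁻¹
Height gradient: |∂Z/∂n| = 60 m / 462000 m = 1.30×10⁻⁴
On a pressure surface, geostrophic balance gives V_g = (g/f)|∂Z/∂n|:
V_g = 9.81 × 1.30×10⁻⁴ / 1.21×10⁻⁴ = 10.5 m/s
Converting: 10.5 m/s × 3.6 = 38 km/h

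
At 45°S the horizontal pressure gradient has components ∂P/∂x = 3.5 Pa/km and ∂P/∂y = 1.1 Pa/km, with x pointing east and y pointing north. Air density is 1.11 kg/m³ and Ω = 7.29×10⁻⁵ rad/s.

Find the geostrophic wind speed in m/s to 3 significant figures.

Coriolis parameter at 45°S:
f = 2Ω sin φ = 2 × 7.29×10⁻⁵ × sin 45° = 1.03×10⁻⁴ s⁻¹
In the Southern Hemisphere f is negative: f = −1.03×10⁻⁴ s⁻¹.
Component geostrophic relations (x east, y north):
u_g = −(1/(fρ)) ∂P/∂y,  v_g = (1/(fρ)) ∂P/∂x
u_g = −(1.1×10⁻³)/(−1.03×10⁻⁴ × 1.11) = 9.61 m/s;  v_g = (3.5×10⁻³)/(−1.03×10⁻⁴ × 1.11) = −30.6 m/s
|V_g| = √(u_g² + v_g²) = 32.1 m/s

32.1 m/s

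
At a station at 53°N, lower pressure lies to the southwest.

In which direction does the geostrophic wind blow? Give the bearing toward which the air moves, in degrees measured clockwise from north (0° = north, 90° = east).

The pressure-gradient force points toward the southwest (bearing 225°).
Geostrophic balance: in the Northern Hemisphere the Coriolis force deflects motion to the right, so the geostrophic wind blows 90° to the right of the pressure-gradient force (low pressure on the left).
Rotating 225° by 90° clockwise gives 315° — the wind blows toward the northwest.

315°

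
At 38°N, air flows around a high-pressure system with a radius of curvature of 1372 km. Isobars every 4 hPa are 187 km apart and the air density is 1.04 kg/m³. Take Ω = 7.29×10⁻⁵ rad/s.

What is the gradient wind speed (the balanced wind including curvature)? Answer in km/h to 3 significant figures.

110 km/h

Coriolis parameter at 38°N:
f = 2Ω sin φ = 2 × 7.29×10⁻⁵ × sin 38° = 8.98×10⁻⁵ s⁻¹
Pressure gradient: |∂P/∂n| = 400 Pa / 187000 m = 2.14×10⁻³ Pa/m
Geostrophic speed: V_g = |∂P/∂n|/(fρ) = 2.14×10⁻³/(8.98×10⁻⁵ × 1.04) = 22.9 m/s
Around a high, pressure-gradient force acts outward with centrifugal, so Coriolis balances both:
fV = (1/ρ)|∂P/∂n| + V²/R  →  V² − fR·V + fR·V_g = 0
With fR = 8.98×10⁻⁵ × 1372×10³ m = 123 m/s:
V = [fR − √((fR)² − 4 fR V_g)]/2 = [123 − √(123² − 4×123×22.9)]/2 = 30.4 m/s
Supergeostrophic (V > V_g = 22.9 m/s), as expected around a high.
Converting: 30.4 m/s × 3.6 = 110 km/h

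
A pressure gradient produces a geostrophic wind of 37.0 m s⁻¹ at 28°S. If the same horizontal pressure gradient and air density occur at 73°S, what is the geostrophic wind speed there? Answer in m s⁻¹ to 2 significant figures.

18 m s⁻¹

With the same pressure gradient and density, V_g ∝ 1/f ∝ 1/sin φ.
V₂ = V₁ · sin φ₁ / sin φ₂ = 37.0 × sin 28° / sin 73°
V₂ = 37.0 × 0.4695/0.9563 = 18 m s⁻¹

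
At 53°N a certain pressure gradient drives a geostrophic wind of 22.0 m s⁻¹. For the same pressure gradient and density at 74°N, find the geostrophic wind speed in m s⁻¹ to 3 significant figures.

With the same pressure gradient and density, V_g ∝ 1/f ∝ 1/sin φ.
V₂ = V₁ · sin φ₁ / sin φ₂ = 22.0 × sin 53° / sin 74°
V₂ = 22.0 × 0.7986/0.9613 = 18.3 m s⁻¹

18.3 m s⁻¹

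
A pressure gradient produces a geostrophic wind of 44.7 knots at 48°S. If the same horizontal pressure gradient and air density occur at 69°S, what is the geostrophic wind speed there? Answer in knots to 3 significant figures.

With the same pressure gradient and density, V_g ∝ 1/f ∝ 1/sin φ.
V₂ = V₁ · sin φ₁ / sin φ₂ = 44.7 × sin 48° / sin 69°
V₂ = 44.7 × 0.7431/0.9336 = 35.6 knots

35.6 knots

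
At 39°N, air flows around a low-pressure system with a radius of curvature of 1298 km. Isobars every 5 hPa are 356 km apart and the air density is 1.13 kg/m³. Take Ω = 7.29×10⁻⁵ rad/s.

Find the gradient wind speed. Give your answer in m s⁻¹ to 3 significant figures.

12.3 m s⁻¹

Coriolis parameter at 39°N:
f = 2Ω sin φ = 2 × 7.29×10⁻⁵ × sin 39° = 9.18×10⁻⁵ s⁻¹
Pressure gradient: |∂P/∂n| = 500 Pa / 356000 m = 1.40×10⁻³ Pa/m
Geostrophic speed: V_g = |∂P/∂n|/(fρ) = 1.40×10⁻³/(9.18×10⁻⁵ × 1.13) = 13.5 m/s
Around a low, centrifugal force acts outward with Coriolis, so pressure-gradient force balances both:
(1/ρ)|∂P/∂n| = fV + V²/R  →  V² + fR·V − fR·V_g = 0
With fR = 9.18×10⁻⁵ × 1298×10³ m = 119 m/s:
V = [−fR + √((fR)² + 4 fR V_g)]/2 = [−119 + √(119² + 4×119×13.5)]/2 = 12.3 m/s
Subgeostrophic (V < V_g = 13.5 m/s), as expected around a low.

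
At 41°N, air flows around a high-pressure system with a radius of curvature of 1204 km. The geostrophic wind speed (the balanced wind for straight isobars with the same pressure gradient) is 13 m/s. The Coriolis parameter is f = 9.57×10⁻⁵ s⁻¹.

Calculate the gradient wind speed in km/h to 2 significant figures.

Around a high, pressure-gradient force acts outward with centrifugal, so Coriolis balances both:
fV = (1/ρ)|∂P/∂n| + V²/R  →  V² − fR·V + fR·V_g = 0
With fR = 9.57×10⁻⁵ × 1204×10³ m = 115 m/s:
V = [fR − √((fR)² − 4 fR V_g)]/2 = [115 − √(115² − 4×115×13)]/2 = 14.9 m/s
Supergeostrophic (V > V_g = 13 m/s), as expected around a high.
Converting: 14.9 m/s × 3.6 = 54 km/h

54 km/h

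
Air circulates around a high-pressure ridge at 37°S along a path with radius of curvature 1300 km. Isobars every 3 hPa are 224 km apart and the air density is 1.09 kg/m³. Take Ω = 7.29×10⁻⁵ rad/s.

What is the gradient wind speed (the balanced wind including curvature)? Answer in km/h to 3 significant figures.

Coriolis parameter at 37°S:
f = 2Ω sin φ = 2 × 7.29×10⁻⁵ × sin 37° = 8.77×10⁻⁵ s⁻¹
Pressure gradient: |∂P/∂n| = 300 Pa / 224000 m = 1.34×10⁻³ Pa/m
Geostrophic speed: V_g = |∂P/∂n|/(fρ) = 1.34×10⁻³/(8.77×10⁻⁵ × 1.09) = 14.0 m/s
Around a high, pressure-gradient force acts outward with centrifugal, so Coriolis balances both:
fV = (1/ρ)|∂P/∂n| + V²/R  →  V² − fR·V + fR·V_g = 0
With fR = 8.77×10⁻⁵ × 1300×10³ m = 114 m/s:
V = [fR − √((fR)² − 4 fR V_g)]/2 = [114 − √(114² − 4×114×14)]/2 = 16.3 m/s
Supergeostrophic (V > V_g = 14 m/s), as expected around a high.
Converting: 16.3 m/s × 3.6 = 58.8 km/h

58.8 km/h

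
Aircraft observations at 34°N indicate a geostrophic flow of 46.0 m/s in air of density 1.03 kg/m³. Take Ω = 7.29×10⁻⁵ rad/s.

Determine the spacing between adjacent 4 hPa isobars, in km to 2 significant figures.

Coriolis parameter at 34°N:
f = 2Ω sin φ = 2 × 7.29×10⁻⁵ × sin 34° = 8.15×10⁻⁵ s⁻¹
Geostrophic balance rearranged: |∂P/∂n| = f ρ V_g
|∂P/∂n| = 8.15×10⁻⁵ × 1.03 × 46.0 = 3.86×10⁻³ Pa/m
Isobar spacing: Δn = ΔP/|∂P/∂n| = 400 Pa / 3.86×10⁻³ Pa/m = 103549 m ≈ 100 km

100 km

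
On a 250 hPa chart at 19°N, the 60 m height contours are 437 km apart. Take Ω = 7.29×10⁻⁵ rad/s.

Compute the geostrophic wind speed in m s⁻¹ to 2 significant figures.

28 m s⁻¹

Coriolis parameter at 19°N:
f = 2Ω sin φ = 2 × 7.29×10⁻⁵ × sin 19° = 4.75×10⁻⁵ s⁻¹
Height gradient: |∂Z/∂n| = 60 m / 437000 m = 1.37×10⁻⁴
On a pressure surface, geostrophic balance gives V_g = (g/f)|∂Z/∂n|:
V_g = 9.81 × 1.37×10⁻⁴ / 4.75×10⁻⁵ = 28.4 m/s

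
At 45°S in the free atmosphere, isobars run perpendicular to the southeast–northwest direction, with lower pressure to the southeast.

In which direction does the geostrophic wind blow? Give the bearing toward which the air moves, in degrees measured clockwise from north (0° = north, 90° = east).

The pressure-gradient force points toward the southeast (bearing 135°).
Geostrophic balance: in the Southern Hemisphere the Coriolis force deflects motion to the left, so the geostrophic wind blows 90° to the left of the pressure-gradient force (low pressure on the right).
Rotating 135° by 90° counterclockwise gives 045° — the wind blows toward the northeast.

045°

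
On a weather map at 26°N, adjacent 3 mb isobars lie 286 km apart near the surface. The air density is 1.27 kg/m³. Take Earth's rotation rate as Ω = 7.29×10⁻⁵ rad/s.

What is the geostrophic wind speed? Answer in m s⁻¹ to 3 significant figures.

Coriolis parameter at 26°N:
f = 2Ω sin φ = 2 × 7.29×10⁻⁵ × sin 26° = 6.39×10⁻⁵ s⁻¹
Pressure gradient: |∂P/∂n| = 300 Pa / 286000 m = 1.05×10⁻³ Pa/m
Geostrophic balance (pressure-gradient force = Coriolis force):
V_g = (1/(fρ)) |∂P/∂n| = 1.05×10⁻³ / (6.39×10⁻⁵ × 1.27) = 12.9 m/s

12.9 m s⁻¹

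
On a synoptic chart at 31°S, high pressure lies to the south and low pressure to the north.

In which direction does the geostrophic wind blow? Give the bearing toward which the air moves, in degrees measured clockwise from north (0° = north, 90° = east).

The pressure-gradient force points toward the north (bearing 000°).
Geostrophic balance: in the Southern Hemisphere the Coriolis force deflects motion to the left, so the geostrophic wind blows 90° to the left of the pressure-gradient force (low pressure on the right).
Rotating 000° by 90° counterclockwise gives 270° — the wind blows toward the west.

270°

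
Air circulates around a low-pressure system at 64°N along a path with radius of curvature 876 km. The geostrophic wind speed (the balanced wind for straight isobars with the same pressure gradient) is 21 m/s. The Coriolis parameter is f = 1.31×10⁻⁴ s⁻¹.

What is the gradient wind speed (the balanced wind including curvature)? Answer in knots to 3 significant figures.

Around a low, centrifugal force acts outward with Coriolis, so pressure-gradient force balances both:
(1/ρ)|∂P/∂n| = fV + V²/R  →  V² + fR·V − fR·V_g = 0
With fR = 1.31×10⁻⁴ × 876×10³ m = 115 m/s:
V = [−fR + √((fR)² + 4 fR V_g)]/2 = [−115 + √(115² + 4×115×21)]/2 = 18.1 m/s
Subgeostrophic (V < V_g = 21 m/s), as expected around a low.
Converting: 18.1 m/s × 1.944 = 35.3 knots

35.3 knots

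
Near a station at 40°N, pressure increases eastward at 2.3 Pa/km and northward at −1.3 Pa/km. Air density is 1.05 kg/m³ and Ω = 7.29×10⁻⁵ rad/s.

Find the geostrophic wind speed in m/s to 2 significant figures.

Coriolis parameter at 40°N:
f = 2Ω sin φ = 2 × 7.29×10⁻⁵ × sin 40° = 9.37×10⁻⁵ s⁻¹
Component geostrophic relations (x east, y north):
u_g = −(1/(fρ)) ∂P/∂y,  v_g = (1/(fρ)) ∂P/∂x
u_g = −(−1.3×10⁻³)/(9.37×10⁻⁵ × 1.05) = 13.2 m/s;  v_g = (2.3×10⁻³)/(9.37×10⁻⁵ × 1.05) = 23.4 m/s
|V_g| = √(u_g² + v_g²) = 26.8 m/s

27 m/s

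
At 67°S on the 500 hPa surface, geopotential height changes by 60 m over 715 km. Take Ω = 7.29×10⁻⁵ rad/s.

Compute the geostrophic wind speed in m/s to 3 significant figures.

Coriolis parameter at 67°S:
f = 2Ω sin φ = 2 × 7.29×10⁻⁵ × sin 67° = 1.34×10⁻⁴ s⁻¹
Height gradient: |∂Z/∂n| = 60 m / 715000 m = 8.39×10⁻⁵
On a pressure surface, geostrophic balance gives V_g = (g/f)|∂Z/∂n|:
V_g = 9.81 × 8.39×10⁻⁵ / 1.34×10⁻⁴ = 6.13 m/s

6.13 m/s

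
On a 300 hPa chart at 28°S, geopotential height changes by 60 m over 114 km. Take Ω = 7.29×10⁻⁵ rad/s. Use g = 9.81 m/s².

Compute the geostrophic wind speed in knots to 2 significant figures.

150 knots

Coriolis parameter at 28°S:
f = 2Ω sin φ = 2 × 7.29×10⁻⁵ × sin 28° = 6.84×10⁻⁵ s⁻¹
Height gradient: |∂Z/∂n| = 60 m / 114000 m = 5.26×10⁻⁴
On a pressure surface, geostrophic balance gives V_g = (g/f)|∂Z/∂n|:
V_g = 9.81 × 5.26×10⁻⁴ / 6.84×10⁻⁵ = 75.4 m/s
Converting: 75.4 m/s × 1.944 = 150 knots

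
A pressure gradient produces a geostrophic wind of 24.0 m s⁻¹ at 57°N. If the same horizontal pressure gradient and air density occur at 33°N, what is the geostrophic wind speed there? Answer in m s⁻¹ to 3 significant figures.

37.0 m s⁻¹

With the same pressure gradient and density, V_g ∝ 1/f ∝ 1/sin φ.
V₂ = V₁ · sin φ₁ / sin φ₂ = 24.0 × sin 57° / sin 33°
V₂ = 24.0 × 0.8387/0.5446 = 37.0 m s⁻¹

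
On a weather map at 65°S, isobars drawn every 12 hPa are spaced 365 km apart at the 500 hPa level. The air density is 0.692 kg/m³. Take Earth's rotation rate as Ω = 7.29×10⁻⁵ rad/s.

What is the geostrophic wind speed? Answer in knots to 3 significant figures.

Coriolis parameter at 65°S:
f = 2Ω sin φ = 2 × 7.29×10⁻⁵ × sin 65° = 1.32×10⁻⁴ s⁻¹
Pressure gradient: |∂P/∂n| = 1200 Pa / 365000 m = 3.29×10⁻³ Pa/m
Geostrophic balance (pressure-gradient force = Coriolis force):
V_g = (1/(fρ)) |∂P/∂n| = 3.29×10⁻³ / (1.32×10⁻⁴ × 0.692) = 36.0 m/s
Converting: 36.0 m/s × 1.944 = 69.9 knots

69.9 knots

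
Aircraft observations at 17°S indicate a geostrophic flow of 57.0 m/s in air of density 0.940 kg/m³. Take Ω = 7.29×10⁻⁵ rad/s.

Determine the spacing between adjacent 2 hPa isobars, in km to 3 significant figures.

87.6 km

Coriolis parameter at 17°S:
f = 2Ω sin φ = 2 × 7.29×10⁻⁵ × sin 17° = 4.26×10⁻⁵ s⁻¹
Geostrophic balance rearranged: |∂P/∂n| = f ρ V_g
|∂P/∂n| = 4.26×10⁻⁵ × 0.940 × 57.0 = 2.28×10⁻³ Pa/m
Isobar spacing: Δn = ΔP/|∂P/∂n| = 200 Pa / 2.28×10⁻³ Pa/m = 87566 m ≈ 87.6 km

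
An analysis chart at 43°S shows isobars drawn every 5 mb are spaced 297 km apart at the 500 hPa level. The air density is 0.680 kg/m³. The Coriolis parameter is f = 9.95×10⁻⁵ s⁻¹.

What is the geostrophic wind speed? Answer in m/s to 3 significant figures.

24.9 m/s

Pressure gradient: |∂P/∂n| = 500 Pa / 297000 m = 1.68×10⁻³ Pa/m
Geostrophic balance (pressure-gradient force = Coriolis force):
V_g = (1/(fρ)) |∂P/∂n| = 1.68×10⁻³ / (9.95×10⁻⁵ × 0.680) = 24.9 m/s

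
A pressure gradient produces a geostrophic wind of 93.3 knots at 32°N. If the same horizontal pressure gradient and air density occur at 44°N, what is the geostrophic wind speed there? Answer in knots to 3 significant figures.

With the same pressure gradient and density, V_g ∝ 1/f ∝ 1/sin φ.
V₂ = V₁ · sin φ₁ / sin φ₂ = 93.3 × sin 32° / sin 44°
V₂ = 93.3 × 0.5299/0.6947 = 71.2 knots

71.2 knots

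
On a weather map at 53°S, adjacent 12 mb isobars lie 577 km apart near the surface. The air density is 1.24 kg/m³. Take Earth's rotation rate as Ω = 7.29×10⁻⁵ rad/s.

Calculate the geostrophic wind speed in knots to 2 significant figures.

28 knots

Coriolis parameter at 53°S:
f = 2Ω sin φ = 2 × 7.29×10⁻⁵ × sin 53° = 1.16×10⁻⁴ s⁻¹
Pressure gradient: |∂P/∂n| = 1200 Pa / 577000 m = 2.08×10⁻³ Pa/m
Geostrophic balance (pressure-gradient force = Coriolis force):
V_g = (1/(fρ)) |∂P/∂n| = 2.08×10⁻³ / (1.16×10⁻⁴ × 1.24) = 14.4 m/s
Converting: 14.4 m/s × 1.944 = 28 knots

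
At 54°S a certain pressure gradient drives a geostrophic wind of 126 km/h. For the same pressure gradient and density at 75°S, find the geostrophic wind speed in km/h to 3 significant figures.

With the same pressure gradient and density, V_g ∝ 1/f ∝ 1/sin φ.
V₂ = V₁ · sin φ₁ / sin φ₂ = 126 × sin 54° / sin 75°
V₂ = 126 × 0.8090/0.9659 = 106 km/h

106 km/h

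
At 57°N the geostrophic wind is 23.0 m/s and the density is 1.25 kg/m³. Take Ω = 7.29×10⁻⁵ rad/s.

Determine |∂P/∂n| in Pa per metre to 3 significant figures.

Coriolis parameter at 57°N:
f = 2Ω sin φ = 2 × 7.29×10⁻⁵ × sin 57° = 1.22×10⁻⁴ s⁻¹
Geostrophic balance rearranged: |∂P/∂n| = f ρ V_g
|∂P/∂n| = 1.22×10⁻⁴ × 1.25 × 23.0 = 3.52×10⁻³ Pa/m

3.52×10⁻³ Pa/m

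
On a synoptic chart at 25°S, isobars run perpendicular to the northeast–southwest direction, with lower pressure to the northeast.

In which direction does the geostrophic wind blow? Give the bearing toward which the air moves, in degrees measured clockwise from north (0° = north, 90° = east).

The pressure-gradient force points toward the northeast (bearing 045°).
Geostrophic balance: in the Southern Hemisphere the Coriolis force deflects motion to the left, so the geostrophic wind blows 90° to the left of the pressure-gradient force (low pressure on the right).
Rotating 045° by 90° counterclockwise gives 315° — the wind blows toward the northwest.

315°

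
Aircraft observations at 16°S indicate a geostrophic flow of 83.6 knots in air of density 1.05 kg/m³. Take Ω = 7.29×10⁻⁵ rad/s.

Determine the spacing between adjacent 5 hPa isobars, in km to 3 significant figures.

Coriolis parameter at 16°S:
f = 2Ω sin φ = 2 × 7.29×10⁻⁵ × sin 16° = 4.02×10⁻⁵ s⁻¹
Wind speed in SI: 83.6 knots = 43.0 m/s
Geostrophic balance rearranged: |∂P/∂n| = f ρ V_g
|∂P/∂n| = 4.02×10⁻⁵ × 1.05 × 43.0 = 1.81×10⁻³ Pa/m
Isobar spacing: Δn = ΔP/|∂P/∂n| = 500 Pa / 1.81×10⁻³ Pa/m = 275512 m ≈ 276 km

276 km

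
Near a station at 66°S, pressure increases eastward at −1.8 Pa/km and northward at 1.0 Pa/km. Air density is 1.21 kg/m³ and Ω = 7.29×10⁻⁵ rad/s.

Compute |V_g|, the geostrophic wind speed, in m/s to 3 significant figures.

Coriolis parameter at 66°S:
f = 2Ω sin φ = 2 × 7.29×10⁻⁵ × sin 66° = 1.33×10⁻⁴ s⁻¹
In the Southern Hemisphere f is negative: f = −1.33×10⁻⁴ s⁻¹.
Component geostrophic relations (x east, y north):
u_g = −(1/(fρ)) ∂P/∂y,  v_g = (1/(fρ)) ∂P/∂x
u_g = −(1.0×10⁻³)/(−1.33×10⁻⁴ × 1.21) = 6.20 m/s;  v_g = (−1.8×10⁻³)/(−1.33×10⁻⁴ × 1.21) = 11.2 m/s
|V_g| = √(u_g² + v_g²) = 12.8 m/s

12.8 m/s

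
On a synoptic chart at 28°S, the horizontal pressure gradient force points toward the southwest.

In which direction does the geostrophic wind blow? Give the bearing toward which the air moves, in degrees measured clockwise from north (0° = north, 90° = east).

135°

The pressure-gradient force points toward the southwest (bearing 225°).
Geostrophic balance: in the Southern Hemisphere the Coriolis force deflects motion to the left, so the geostrophic wind blows 90° to the left of the pressure-gradient force (low pressure on the right).
Rotating 225° by 90° counterclockwise gives 135° — the wind blows toward the southeast.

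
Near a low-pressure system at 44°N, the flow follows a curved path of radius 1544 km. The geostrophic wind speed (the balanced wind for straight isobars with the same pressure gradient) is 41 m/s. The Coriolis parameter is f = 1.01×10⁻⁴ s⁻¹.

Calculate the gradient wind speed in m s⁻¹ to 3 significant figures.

Around a low, centrifugal force acts outward with Coriolis, so pressure-gradient force balances both:
(1/ρ)|∂P/∂n| = fV + V²/R  →  V² + fR·V − fR·V_g = 0
With fR = 1.01×10⁻⁴ × 1544×10³ m = 156 m/s:
V = [−fR + √((fR)² + 4 fR V_g)]/2 = [−156 + √(156² + 4×156×41)]/2 = 33.7 m/s
Subgeostrophic (V < V_g = 41 m/s), as expected around a low.

33.7 m s⁻¹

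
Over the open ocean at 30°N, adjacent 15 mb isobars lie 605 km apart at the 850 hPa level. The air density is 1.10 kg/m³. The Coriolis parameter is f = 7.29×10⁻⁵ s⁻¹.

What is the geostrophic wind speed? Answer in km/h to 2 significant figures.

Pressure gradient: |∂P/∂n| = 1500 Pa / 605000 m = 2.48×10⁻³ Pa/m
Geostrophic balance (pressure-gradient force = Coriolis force):
V_g = (1/(fρ)) |∂P/∂n| = 2.48×10⁻³ / (7.29×10⁻⁵ × 1.10) = 30.9 m/s
Converting: 30.9 m/s × 3.6 = 110 km/h

110 km/h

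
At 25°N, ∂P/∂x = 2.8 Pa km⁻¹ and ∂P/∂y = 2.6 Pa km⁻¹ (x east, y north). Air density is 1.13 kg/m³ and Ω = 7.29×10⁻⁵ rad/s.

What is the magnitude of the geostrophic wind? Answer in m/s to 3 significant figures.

Coriolis parameter at 25°N:
f = 2Ω sin φ = 2 × 7.29×10⁻⁵ × sin 25° = 6.16×10⁻⁵ s⁻¹
Component geostrophic relations (x east, y north):
u_g = −(1/(fρ)) ∂P/∂y,  v_g = (1/(fρ)) ∂P/∂x
u_g = −(2.6×10⁻³)/(6.16×10⁻⁵ × 1.13) = −37.3 m/s;  v_g = (2.8×10⁻³)/(6.16×10⁻⁵ × 1.13) = 40.2 m/s
|V_g| = √(u_g² + v_g²) = 54.9 m/s

54.9 m/s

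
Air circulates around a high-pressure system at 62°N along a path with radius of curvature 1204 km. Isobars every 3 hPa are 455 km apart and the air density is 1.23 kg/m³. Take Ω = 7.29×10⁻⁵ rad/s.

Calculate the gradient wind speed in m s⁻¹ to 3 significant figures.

Coriolis parameter at 62°N:
f = 2Ω sin φ = 2 × 7.29×10⁻⁵ × sin 62° = 1.29×10⁻⁴ s⁻¹
Pressure gradient: |∂P/∂n| = 300 Pa / 455000 m = 6.59×10⁻⁴ Pa/m
Geostrophic speed: V_g = |∂P/∂n|/(fρ) = 6.59×10⁻⁴/(1.29×10⁻⁴ × 1.23) = 4.16 m/s
Around a high, pressure-gradient force acts outward with centrifugal, so Coriolis balances both:
fV = (1/ρ)|∂P/∂n| + V²/R  →  V² − fR·V + fR·V_g = 0
With fR = 1.29×10⁻⁴ × 1204×10³ m = 155 m/s:
V = [fR − √((fR)² − 4 fR V_g)]/2 = [155 − √(155² − 4×155×4.16)]/2 = 4.28 m/s
Supergeostrophic (V > V_g = 4.16 m/s), as expected around a high.

4.28 m s⁻¹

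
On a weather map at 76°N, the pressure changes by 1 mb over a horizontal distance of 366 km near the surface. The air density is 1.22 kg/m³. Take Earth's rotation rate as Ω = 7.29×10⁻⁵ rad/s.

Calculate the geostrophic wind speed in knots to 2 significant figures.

Coriolis parameter at 76°N:
f = 2Ω sin φ = 2 × 7.29×10⁻⁵ × sin 76° = 1.41×10⁻⁴ s⁻¹
Pressure gradient: |∂P/∂n| = 100 Pa / 366000 m = 2.73×10⁻⁴ Pa/m
Geostrophic balance (pressure-gradient force = Coriolis force):
V_g = (1/(fρ)) |∂P/∂n| = 2.73×10⁻⁴ / (1.41×10⁻⁴ × 1.22) = 1.58 m/s
Converting: 1.58 m/s × 1.944 = 3.1 knots

3.1 knots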